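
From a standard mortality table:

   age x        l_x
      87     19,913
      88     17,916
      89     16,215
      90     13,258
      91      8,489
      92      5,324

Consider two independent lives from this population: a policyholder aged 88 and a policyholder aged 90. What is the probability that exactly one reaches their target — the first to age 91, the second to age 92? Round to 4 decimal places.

p₁ = l_91/l_88 = 8,489/17,916 = 0.473822; p₂ = l_92/l_90 = 5,324/13,258 = 0.401569.
P(exactly one) = p₁(1−p₂) + (1−p₁)p₂ = 0.283550 + 0.211297 = 0.494847.

0.4948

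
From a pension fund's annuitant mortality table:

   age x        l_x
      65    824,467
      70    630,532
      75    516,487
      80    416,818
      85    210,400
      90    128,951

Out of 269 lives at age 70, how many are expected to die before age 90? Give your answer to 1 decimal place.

The relevant probability is 1 − 128,951/630,532 = 0.795489.
Expected number = 269 × 0.795489 = 214.0.

214.0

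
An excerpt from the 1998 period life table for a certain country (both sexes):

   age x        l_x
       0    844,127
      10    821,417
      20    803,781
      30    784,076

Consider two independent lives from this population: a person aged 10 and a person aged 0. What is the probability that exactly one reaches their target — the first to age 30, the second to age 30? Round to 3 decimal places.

p₁ = l_30/l_10 = 784,076/821,417 = 0.954541; p₂ = l_30/l_0 = 784,076/844,127 = 0.928860.
P(exactly one) = p₁(1−p₂) + (1−p₁)p₂ = 0.067906 + 0.042225 = 0.110131.

0.110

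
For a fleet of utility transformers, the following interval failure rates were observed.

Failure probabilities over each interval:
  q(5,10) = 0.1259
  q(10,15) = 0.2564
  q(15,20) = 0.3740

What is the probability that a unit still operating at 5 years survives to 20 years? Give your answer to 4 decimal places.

0.4069

P(survive 5→20) = (1 − 0.1259) × (1 − 0.2564) × (1 − 0.3740).
= 0.8741 × 0.7436 × 0.6260 = 0.406888.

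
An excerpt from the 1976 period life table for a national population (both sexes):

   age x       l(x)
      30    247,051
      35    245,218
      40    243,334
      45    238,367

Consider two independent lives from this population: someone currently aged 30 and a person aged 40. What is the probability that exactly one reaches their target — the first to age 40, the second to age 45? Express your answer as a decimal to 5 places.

p₁ = l(40)/l(30) = 243,334/247,051 = 0.984955; p₂ = l(45)/l(40) = 238,367/243,334 = 0.979588.
P(exactly one) = p₁(1−p₂) + (1−p₁)p₂ = 0.020105 + 0.014738 = 0.034843.

0.03484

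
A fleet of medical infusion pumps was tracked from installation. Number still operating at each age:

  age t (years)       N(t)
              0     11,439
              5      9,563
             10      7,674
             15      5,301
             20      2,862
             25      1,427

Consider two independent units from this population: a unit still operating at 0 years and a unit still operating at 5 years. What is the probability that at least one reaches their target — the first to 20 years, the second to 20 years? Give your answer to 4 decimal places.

0.4746

p₁ = N(20)/N(0) = 2,862/11,439 = 0.250197; p₂ = N(20)/N(5) = 2,862/9,563 = 0.299278.
P(at least one) = 1 − (1−p₁)(1−p₂) = 1 − 0.749803 × 0.700722 = 0.474597.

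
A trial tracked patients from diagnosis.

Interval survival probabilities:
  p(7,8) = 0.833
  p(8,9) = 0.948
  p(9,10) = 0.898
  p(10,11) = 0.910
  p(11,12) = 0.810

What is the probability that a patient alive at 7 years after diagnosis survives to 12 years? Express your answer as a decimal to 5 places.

Survival from 7 to 12 is the product of surviving each interval: 0.833 × 0.948 × 0.898 × 0.910 × 0.810.
= 0.522704.

0.52270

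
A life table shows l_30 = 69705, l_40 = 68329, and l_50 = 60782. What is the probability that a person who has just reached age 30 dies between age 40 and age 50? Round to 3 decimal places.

We want 10|10q30 = (l_40 − l_50)/l_30.
This is the probability of reaching 40 but not 50, conditional on being alive at 30: (l_40 − l_50) / l_30.
= (68329 − 60782) / 69705 = 7547 / 69705 = 0.108271.

0.108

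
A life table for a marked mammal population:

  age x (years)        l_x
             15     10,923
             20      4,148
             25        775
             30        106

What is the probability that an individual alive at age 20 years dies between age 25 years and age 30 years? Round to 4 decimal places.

0.1613

This is the probability of reaching 25 but not 30, conditional on being alive at 20: (l_25 − l_30) / l_20.
= (775 − 106) / 4,148 = 669 / 4,148 = 0.161283.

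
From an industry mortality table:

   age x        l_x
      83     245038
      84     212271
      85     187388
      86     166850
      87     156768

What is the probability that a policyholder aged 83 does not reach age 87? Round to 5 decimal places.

P(die before 87 | alive at 83) = 1 − l_87/l_83 = 1 − 156768/245038 = (88270)/245038 = 0.360230.

0.36023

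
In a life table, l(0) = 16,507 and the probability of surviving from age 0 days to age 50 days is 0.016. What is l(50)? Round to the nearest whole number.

l(50) = l(0) × p = 16,507 × 0.016 = 264.

264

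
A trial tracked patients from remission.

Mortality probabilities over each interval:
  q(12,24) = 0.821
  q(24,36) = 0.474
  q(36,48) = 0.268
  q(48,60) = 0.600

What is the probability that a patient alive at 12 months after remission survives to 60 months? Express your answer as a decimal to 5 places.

Survival from 12 to 60 is the product of surviving each interval: (1 − 0.821) × (1 − 0.474) × (1 − 0.268) × (1 − 0.600).
= 0.179 × 0.526 × 0.732 × 0.400 = 0.027568.

0.02757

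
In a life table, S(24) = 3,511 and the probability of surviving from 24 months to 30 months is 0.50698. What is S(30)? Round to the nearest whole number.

S(30) = S(24) × p = 3,511 × 0.50698 = 1780.

1780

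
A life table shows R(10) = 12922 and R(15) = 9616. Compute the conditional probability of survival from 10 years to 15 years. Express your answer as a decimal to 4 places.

0.7442

The conditional survival probability is R(15)/R(10) = 9616/12922 = 0.744157.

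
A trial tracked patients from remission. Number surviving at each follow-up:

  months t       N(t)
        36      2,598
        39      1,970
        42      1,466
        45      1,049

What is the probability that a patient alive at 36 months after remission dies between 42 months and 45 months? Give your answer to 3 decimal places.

0.161

This is the probability of reaching 42 but not 45, conditional on being alive at 36: (N(42) − N(45)) / N(36).
= (1,466 − 1,049) / 2,598 = 417 / 2,598 = 0.160508.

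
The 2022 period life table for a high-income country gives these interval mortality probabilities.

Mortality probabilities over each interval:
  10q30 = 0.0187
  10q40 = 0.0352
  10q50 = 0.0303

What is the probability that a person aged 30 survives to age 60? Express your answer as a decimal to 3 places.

Chaining the interval survival probabilities: (1 − 0.0187) × (1 − 0.0352) × (1 − 0.0303).
= 0.9813 × 0.9648 × 0.9697 = 0.918071.

0.918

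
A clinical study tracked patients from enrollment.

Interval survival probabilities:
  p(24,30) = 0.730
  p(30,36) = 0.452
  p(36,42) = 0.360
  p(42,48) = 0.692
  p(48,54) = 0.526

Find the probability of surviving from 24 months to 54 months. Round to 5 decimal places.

P(survive 24→54) = 0.730 × 0.452 × 0.360 × 0.692 × 0.526.
= 0.043237.

0.04324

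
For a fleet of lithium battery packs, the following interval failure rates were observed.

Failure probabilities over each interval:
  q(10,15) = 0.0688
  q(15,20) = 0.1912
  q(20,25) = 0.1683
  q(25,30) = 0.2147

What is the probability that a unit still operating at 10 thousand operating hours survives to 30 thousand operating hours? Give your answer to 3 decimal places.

Survival from 10 to 30 is the product of surviving each interval: (1 − 0.0688) × (1 − 0.1912) × (1 − 0.1683) × (1 − 0.2147).
= 0.9312 × 0.8088 × 0.8317 × 0.7853 = 0.491911.

0.492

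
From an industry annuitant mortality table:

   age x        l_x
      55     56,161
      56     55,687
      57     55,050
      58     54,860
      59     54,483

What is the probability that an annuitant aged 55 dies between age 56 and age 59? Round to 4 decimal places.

We want 1|3q55 = (l_56 − l_59)/l_55.
This is the probability of reaching 56 but not 59, conditional on being alive at 55: (l_56 − l_59) / l_55.
= (55,687 − 54,483) / 56,161 = 1,204 / 56,161 = 0.021438.

0.0214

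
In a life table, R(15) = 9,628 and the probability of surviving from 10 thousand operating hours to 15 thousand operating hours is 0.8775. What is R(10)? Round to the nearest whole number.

10972

R(10) = R(15) / p = 9,628 / 0.8775 = 10972.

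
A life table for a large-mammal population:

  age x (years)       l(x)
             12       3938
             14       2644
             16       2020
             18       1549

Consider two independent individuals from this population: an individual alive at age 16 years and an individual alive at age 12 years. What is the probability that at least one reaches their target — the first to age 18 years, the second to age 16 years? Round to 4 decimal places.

0.8864

p₁ = l(18)/l(16) = 1549/2020 = 0.766832; p₂ = l(16)/l(12) = 2020/3938 = 0.512951.
P(at least one) = 1 − (1−p₁)(1−p₂) = 1 − 0.233168 × 0.487049 = 0.886436.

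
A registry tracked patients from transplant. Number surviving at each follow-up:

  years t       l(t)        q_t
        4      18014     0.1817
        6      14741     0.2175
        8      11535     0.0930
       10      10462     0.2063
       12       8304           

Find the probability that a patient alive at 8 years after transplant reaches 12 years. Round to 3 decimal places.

0.720

The conditional survival probability is l(12)/l(8) = 8304/11535 = 0.719896.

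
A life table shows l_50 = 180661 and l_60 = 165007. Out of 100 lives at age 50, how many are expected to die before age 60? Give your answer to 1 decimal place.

8.7

The relevant probability is 1 − 165007/180661 = 0.086648.
Expected number = 100 × 0.086648 = 8.7.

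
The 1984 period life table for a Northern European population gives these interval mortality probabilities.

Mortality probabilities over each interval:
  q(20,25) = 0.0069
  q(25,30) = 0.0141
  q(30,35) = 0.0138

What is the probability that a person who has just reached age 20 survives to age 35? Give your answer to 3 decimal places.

P(survive 20→35) = (1 − 0.0069) × (1 − 0.0141) × (1 − 0.0138).
= 0.9931 × 0.9859 × 0.9862 = 0.965586.

0.966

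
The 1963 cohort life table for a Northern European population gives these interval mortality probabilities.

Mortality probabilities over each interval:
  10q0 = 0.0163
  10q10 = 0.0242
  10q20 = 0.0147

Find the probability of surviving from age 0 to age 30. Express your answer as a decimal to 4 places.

Survival from 0 to 30 is the product of surviving each interval: (1 − 0.0163) × (1 − 0.0242) × (1 − 0.0147).
= 0.9837 × 0.9758 × 0.9853 = 0.945784.

0.9458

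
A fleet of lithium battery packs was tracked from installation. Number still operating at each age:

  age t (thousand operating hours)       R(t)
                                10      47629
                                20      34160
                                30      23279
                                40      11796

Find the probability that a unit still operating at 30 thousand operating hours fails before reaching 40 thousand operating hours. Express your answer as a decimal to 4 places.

P(fail before 40 | operational at 30) = 1 − R(40)/R(30) = 1 − 11796/23279 = (11483)/23279 = 0.493277.

0.4933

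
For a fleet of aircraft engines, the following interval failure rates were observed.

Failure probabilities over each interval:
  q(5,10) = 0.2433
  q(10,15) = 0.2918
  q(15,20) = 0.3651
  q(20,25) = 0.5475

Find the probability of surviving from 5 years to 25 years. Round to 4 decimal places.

P(survive 5→25) = (1 − 0.2433) × (1 − 0.2918) × (1 − 0.3651) × (1 − 0.5475).
= 0.7567 × 0.7082 × 0.6349 × 0.4525 = 0.153958.

0.1540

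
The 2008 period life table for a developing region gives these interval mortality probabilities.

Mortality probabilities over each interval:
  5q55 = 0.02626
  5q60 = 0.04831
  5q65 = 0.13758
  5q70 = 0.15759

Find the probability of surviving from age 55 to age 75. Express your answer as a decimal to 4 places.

0.6733

The overall survival probability is (1 − 0.02626) × (1 − 0.04831) × (1 − 0.13758) × (1 − 0.15759).
= 0.97374 × 0.95169 × 0.86242 × 0.84241 = 0.673257.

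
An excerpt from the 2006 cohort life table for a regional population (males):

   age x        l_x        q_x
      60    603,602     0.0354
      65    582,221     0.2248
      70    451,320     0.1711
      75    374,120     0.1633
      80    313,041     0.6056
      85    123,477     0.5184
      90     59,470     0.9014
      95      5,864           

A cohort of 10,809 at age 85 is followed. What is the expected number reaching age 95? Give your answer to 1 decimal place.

The relevant probability is 5,864/123,477 = 0.047491.
Expected number = 10,809 × 0.047491 = 513.3.

513.3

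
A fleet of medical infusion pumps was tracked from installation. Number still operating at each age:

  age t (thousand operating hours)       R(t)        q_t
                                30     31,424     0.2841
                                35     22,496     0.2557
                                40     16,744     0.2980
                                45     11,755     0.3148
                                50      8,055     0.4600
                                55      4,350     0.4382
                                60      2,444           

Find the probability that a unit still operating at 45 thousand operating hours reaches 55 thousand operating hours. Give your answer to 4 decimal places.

0.3701

The conditional survival probability is R(55)/R(45) = 4,350/11,755 = 0.370055.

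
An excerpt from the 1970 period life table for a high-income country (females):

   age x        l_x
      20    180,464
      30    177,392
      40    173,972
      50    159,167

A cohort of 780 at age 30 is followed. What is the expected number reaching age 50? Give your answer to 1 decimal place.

The relevant probability is 159,167/177,392 = 0.897261.
Expected number = 780 × 0.897261 = 699.9.

699.9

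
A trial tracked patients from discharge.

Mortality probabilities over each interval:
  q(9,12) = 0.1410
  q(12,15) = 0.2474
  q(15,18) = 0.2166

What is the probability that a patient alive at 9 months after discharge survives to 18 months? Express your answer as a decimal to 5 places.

Chaining the interval survival probabilities: (1 − 0.1410) × (1 − 0.2474) × (1 − 0.2166).
= 0.8590 × 0.7526 × 0.7834 = 0.506455.

0.50646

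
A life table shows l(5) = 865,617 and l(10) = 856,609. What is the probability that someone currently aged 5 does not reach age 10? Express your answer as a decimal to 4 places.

0.0104

P(die before 10 | alive at 5) = 1 − l(10)/l(5) = 1 − 856,609/865,617 = (9,008)/865,617 = 0.010406.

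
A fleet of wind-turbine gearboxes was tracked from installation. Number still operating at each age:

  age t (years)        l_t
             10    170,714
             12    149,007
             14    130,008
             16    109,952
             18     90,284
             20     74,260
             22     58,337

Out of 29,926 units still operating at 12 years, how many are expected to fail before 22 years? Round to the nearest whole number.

The relevant probability is 1 − 58,337/149,007 = 0.608495.
Expected number = 29,926 × 0.608495 = 18210.

18210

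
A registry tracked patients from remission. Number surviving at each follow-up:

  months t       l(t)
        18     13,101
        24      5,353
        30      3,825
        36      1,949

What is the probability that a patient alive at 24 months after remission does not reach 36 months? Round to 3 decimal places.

0.636

P(die before 36 | alive at 24) = 1 − l(36)/l(24) = 1 − 1,949/5,353 = (3,404)/5,353 = 0.635905.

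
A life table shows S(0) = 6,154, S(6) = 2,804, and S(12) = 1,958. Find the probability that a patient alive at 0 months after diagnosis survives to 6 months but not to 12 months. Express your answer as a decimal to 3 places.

This is the probability of reaching 6 but not 12, conditional on being alive at 0: (S(6) − S(12)) / S(0).
= (2,804 − 1,958) / 6,154 = 846 / 6,154 = 0.137472.

0.137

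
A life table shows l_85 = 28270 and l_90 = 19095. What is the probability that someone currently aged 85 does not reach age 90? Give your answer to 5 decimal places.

P(die before 90 | alive at 85) = 1 − l_90/l_85 = 1 − 19095/28270 = (9175)/28270 = 0.324549.

0.32455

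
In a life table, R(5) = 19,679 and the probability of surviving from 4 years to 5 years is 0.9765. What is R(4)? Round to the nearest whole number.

20153

R(4) = R(5) / p = 19,679 / 0.9765 = 20153.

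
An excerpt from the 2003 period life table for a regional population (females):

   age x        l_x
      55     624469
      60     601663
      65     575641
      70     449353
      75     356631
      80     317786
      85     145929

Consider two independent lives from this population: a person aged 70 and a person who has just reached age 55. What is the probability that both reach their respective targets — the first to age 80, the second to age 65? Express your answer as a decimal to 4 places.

p₁ = l_80/l_70 = 317786/449353 = 0.707208; p₂ = l_65/l_55 = 575641/624469 = 0.921809.
P(both) = p₁ × p₂ = 0.707208 × 0.921809 = 0.651911.

0.6519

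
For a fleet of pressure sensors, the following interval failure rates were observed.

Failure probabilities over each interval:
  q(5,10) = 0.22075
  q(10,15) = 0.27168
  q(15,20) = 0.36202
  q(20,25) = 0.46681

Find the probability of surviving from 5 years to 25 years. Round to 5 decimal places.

0.19306

The overall survival probability is (1 − 0.22075) × (1 − 0.27168) × (1 − 0.36202) × (1 − 0.46681).
= 0.77925 × 0.72832 × 0.63798 × 0.53319 = 0.193058.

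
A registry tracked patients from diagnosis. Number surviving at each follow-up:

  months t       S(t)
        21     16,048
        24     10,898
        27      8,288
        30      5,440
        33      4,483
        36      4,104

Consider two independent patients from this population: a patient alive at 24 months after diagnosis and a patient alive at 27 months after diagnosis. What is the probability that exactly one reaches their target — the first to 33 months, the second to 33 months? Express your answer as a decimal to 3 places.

0.507

p₁ = S(33)/S(24) = 4,483/10,898 = 0.411360; p₂ = S(33)/S(27) = 4,483/8,288 = 0.540903.
P(exactly one) = p₁(1−p₂) + (1−p₁)p₂ = 0.188854 + 0.318397 = 0.507251.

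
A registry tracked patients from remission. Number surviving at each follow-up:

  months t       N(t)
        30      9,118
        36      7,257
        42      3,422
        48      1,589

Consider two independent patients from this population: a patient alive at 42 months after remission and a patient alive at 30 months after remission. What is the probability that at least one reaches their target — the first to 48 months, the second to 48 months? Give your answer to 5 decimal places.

0.55770

p₁ = N(48)/N(42) = 1,589/3,422 = 0.464348; p₂ = N(48)/N(30) = 1,589/9,118 = 0.174271.
P(at least one) = 1 − (1−p₁)(1−p₂) = 1 − 0.535652 × 0.825729 = 0.557697.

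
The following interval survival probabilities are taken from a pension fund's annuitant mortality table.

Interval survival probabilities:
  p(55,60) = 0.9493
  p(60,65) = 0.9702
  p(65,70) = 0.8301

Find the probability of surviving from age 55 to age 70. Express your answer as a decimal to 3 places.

0.765

Survival from 55 to 70 is the product of surviving each interval: 0.9493 × 0.9702 × 0.8301.
= 0.764531.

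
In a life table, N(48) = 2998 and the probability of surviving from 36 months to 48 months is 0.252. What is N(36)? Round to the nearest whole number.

N(36) = N(48) / p = 2998 / 0.252 = 11897.

11897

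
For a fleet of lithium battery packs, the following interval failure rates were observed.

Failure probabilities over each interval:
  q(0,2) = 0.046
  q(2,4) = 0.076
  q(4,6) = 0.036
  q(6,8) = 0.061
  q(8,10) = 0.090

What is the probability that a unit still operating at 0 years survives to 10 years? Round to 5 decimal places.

0.72611

Survival from 0 to 10 is the product of surviving each interval: (1 − 0.046) × (1 − 0.076) × (1 − 0.036) × (1 − 0.061) × (1 − 0.090).
= 0.954 × 0.924 × 0.964 × 0.939 × 0.910 = 0.726113.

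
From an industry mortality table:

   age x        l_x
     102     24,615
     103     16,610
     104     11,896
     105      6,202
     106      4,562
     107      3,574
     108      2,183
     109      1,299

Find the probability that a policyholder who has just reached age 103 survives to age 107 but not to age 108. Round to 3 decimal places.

0.084

This is the probability of reaching 107 but not 108, conditional on being alive at 103: (l_107 − l_108) / l_103.
= (3,574 − 2,183) / 16,610 = 1,391 / 16,610 = 0.083745.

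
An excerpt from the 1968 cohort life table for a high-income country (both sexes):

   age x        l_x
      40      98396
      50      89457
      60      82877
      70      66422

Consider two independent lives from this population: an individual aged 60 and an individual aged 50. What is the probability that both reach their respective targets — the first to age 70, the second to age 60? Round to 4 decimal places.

p₁ = l_70/l_60 = 66422/82877 = 0.801453; p₂ = l_60/l_50 = 82877/89457 = 0.926445.
P(both) = p₁ × p₂ = 0.801453 × 0.926445 = 0.742502.

0.7425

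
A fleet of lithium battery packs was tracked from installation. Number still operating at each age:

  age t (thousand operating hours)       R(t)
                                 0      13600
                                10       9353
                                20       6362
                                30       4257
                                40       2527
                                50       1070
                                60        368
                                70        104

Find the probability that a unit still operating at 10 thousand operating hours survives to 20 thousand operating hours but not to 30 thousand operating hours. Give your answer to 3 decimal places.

This is the probability of reaching 20 but not 30, conditional on being operational at 10: (R(20) − R(30)) / R(10).
= (6362 − 4257) / 9353 = 2105 / 9353 = 0.225061.

0.225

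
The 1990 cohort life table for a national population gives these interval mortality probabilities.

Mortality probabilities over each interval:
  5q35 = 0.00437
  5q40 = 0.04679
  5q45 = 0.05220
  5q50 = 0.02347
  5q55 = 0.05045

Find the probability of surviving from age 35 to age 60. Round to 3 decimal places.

0.834

Chaining the interval survival probabilities: (1 − 0.00437) × (1 − 0.04679) × (1 − 0.05220) × (1 − 0.02347) × (1 − 0.05045).
= 0.99563 × 0.95321 × 0.94780 × 0.97653 × 0.94955 = 0.834078.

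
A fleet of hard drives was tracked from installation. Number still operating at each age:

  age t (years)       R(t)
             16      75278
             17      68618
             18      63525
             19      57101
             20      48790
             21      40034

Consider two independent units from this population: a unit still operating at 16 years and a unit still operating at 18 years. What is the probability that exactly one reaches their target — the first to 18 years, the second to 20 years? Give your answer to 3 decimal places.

0.316

p₁ = R(18)/R(16) = 63525/75278 = 0.843872; p₂ = R(20)/R(18) = 48790/63525 = 0.768044.
P(exactly one) = p₁(1−p₂) + (1−p₁)p₂ = 0.195741 + 0.119913 = 0.315654.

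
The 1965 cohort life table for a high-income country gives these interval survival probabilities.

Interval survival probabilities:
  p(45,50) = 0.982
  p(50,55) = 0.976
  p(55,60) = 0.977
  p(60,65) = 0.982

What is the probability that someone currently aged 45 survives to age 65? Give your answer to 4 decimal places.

P(survive 45→65) = 0.982 × 0.976 × 0.977 × 0.982.
= 0.919533.

0.9195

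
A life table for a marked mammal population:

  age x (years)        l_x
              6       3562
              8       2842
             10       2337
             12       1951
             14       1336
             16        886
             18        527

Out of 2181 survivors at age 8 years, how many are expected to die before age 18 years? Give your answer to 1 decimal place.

The relevant probability is 1 − 527/2842 = 0.814567.
Expected number = 2181 × 0.814567 = 1776.6.

1776.6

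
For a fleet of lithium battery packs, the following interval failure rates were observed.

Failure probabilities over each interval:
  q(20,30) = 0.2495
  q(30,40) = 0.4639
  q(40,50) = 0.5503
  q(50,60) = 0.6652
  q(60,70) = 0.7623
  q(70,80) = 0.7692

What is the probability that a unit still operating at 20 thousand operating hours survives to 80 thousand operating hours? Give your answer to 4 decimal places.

The overall survival probability is (1 − 0.2495) × (1 − 0.4639) × (1 − 0.5503) × (1 − 0.6652) × (1 − 0.7623) × (1 − 0.7692).
= 0.7505 × 0.5361 × 0.4497 × 0.3348 × 0.2377 × 0.2308 = 0.003323.

0.0033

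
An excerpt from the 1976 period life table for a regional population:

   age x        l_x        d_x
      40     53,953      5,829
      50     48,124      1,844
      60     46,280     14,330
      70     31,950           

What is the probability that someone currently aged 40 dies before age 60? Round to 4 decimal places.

0.1422

P(die before 60 | alive at 40) = 1 − l_60/l_40 = 1 − 46,280/53,953 = (7,673)/53,953 = 0.142216.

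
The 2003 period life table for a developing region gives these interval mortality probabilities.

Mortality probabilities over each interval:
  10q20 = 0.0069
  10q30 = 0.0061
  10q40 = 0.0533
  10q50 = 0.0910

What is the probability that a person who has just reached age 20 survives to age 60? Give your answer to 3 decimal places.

0.849

Chaining the interval survival probabilities: (1 − 0.0069) × (1 − 0.0061) × (1 − 0.0533) × (1 − 0.0910).
= 0.9931 × 0.9939 × 0.9467 × 0.9090 = 0.849399.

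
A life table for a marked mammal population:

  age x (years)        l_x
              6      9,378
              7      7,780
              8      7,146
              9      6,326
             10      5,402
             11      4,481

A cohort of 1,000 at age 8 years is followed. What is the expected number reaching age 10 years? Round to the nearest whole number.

756

The relevant probability is 5,402/7,146 = 0.755947.
Expected number = 1,000 × 0.755947 = 756.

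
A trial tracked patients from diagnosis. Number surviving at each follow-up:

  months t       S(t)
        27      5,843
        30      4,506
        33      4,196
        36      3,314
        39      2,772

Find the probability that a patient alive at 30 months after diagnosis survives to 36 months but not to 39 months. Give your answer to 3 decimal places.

0.120

This is the probability of reaching 36 but not 39, conditional on being alive at 30: (S(36) − S(39)) / S(30).
= (3,314 − 2,772) / 4,506 = 542 / 4,506 = 0.120284.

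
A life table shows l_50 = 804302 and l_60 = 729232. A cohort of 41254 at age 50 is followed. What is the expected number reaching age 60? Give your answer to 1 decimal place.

37403.5

The relevant probability is 729232/804302 = 0.906664.
Expected number = 41254 × 0.906664 = 37403.5.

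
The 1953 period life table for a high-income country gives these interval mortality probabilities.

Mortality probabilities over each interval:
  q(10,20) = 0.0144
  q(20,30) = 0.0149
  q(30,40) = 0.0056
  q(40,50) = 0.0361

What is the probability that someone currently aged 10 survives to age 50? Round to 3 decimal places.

0.931

The overall survival probability is (1 − 0.0144) × (1 − 0.0149) × (1 − 0.0056) × (1 − 0.0361).
= 0.9856 × 0.9851 × 0.9944 × 0.9639 = 0.930624.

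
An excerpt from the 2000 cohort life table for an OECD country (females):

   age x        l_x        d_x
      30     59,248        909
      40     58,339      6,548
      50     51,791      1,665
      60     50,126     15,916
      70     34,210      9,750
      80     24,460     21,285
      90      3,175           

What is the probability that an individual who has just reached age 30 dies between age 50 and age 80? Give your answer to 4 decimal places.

0.4613

We want 20|30q30 = (l_50 − l_80)/l_30.
This is the probability of reaching 50 but not 80, conditional on being alive at 30: (l_50 − l_80) / l_30.
= (51,791 − 24,460) / 59,248 = 27,331 / 59,248 = 0.461298.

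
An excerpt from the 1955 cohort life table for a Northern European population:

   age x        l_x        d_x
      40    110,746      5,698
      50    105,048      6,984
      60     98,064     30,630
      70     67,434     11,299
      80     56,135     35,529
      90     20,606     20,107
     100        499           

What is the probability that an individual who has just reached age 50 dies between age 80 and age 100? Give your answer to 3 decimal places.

0.530

This is the probability of reaching 80 but not 100, conditional on being alive at 50: (l_80 − l_100) / l_50.
= (56,135 − 499) / 105,048 = 55,636 / 105,048 = 0.529625.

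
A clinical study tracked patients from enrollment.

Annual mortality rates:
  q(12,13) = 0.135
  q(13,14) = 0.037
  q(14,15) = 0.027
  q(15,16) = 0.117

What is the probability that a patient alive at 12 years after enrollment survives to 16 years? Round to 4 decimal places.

0.7157

Chaining the interval survival probabilities: (1 − 0.135) × (1 − 0.037) × (1 − 0.027) × (1 − 0.117).
= 0.865 × 0.963 × 0.973 × 0.883 = 0.715675.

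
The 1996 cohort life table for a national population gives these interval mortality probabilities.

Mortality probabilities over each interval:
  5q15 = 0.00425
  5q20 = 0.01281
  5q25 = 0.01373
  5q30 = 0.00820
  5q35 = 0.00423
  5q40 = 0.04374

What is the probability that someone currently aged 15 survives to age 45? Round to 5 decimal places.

0.91560

The overall survival probability is (1 − 0.00425) × (1 − 0.01281) × (1 − 0.01373) × (1 − 0.00820) × (1 − 0.00423) × (1 − 0.04374).
= 0.99575 × 0.98719 × 0.98627 × 0.99180 × 0.99577 × 0.95626 = 0.915600.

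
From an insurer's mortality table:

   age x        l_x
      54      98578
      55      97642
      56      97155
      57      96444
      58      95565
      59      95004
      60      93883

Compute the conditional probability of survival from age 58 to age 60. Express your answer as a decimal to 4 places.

The conditional survival probability is l_60/l_58 = 93883/95565 = 0.982399.

0.9824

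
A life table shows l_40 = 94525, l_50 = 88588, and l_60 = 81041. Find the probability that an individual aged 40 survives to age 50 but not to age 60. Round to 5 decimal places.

This is the probability of reaching 50 but not 60, conditional on being alive at 40: (l_50 − l_60) / l_40.
= (88588 − 81041) / 94525 = 7547 / 94525 = 0.079841.

0.07984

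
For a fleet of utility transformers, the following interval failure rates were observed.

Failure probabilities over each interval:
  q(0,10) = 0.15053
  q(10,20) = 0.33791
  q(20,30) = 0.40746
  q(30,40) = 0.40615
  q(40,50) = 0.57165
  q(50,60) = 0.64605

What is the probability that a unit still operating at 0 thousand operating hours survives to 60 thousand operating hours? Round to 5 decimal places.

Survival from 0 to 60 is the product of surviving each interval: (1 − 0.15053) × (1 − 0.33791) × (1 − 0.40746) × (1 − 0.40615) × (1 − 0.57165) × (1 − 0.64605).
= 0.84947 × 0.66209 × 0.59254 × 0.59385 × 0.42835 × 0.35395 = 0.030005.

0.03001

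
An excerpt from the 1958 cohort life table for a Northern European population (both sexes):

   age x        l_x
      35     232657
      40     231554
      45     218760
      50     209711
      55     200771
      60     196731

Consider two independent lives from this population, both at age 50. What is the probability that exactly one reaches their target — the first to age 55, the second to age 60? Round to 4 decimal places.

0.0992

p₁ = l_55/l_50 = 200771/209711 = 0.957370; p₂ = l_60/l_50 = 196731/209711 = 0.938105.
P(exactly one) = p₁(1−p₂) + (1−p₁)p₂ = 0.059256 + 0.039991 = 0.099248.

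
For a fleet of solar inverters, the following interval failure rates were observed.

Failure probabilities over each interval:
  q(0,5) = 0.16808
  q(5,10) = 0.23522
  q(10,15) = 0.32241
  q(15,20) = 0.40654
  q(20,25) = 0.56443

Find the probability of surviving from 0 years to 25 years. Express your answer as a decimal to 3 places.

The overall survival probability is (1 − 0.16808) × (1 − 0.23522) × (1 − 0.32241) × (1 − 0.40654) × (1 − 0.56443).
= 0.83192 × 0.76478 × 0.67759 × 0.59346 × 0.43557 = 0.111438.

0.111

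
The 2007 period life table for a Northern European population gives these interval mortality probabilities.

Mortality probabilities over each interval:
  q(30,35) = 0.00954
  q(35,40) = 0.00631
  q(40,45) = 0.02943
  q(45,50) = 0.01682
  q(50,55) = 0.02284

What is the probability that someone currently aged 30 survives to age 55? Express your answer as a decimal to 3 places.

0.918

Chaining the interval survival probabilities: (1 − 0.00954) × (1 − 0.00631) × (1 − 0.02943) × (1 − 0.01682) × (1 − 0.02284).
= 0.99046 × 0.99369 × 0.97057 × 0.98318 × 0.97716 = 0.917727.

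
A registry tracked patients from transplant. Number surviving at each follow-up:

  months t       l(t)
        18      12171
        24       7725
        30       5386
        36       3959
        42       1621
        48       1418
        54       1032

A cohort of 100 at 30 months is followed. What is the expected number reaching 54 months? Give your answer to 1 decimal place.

19.2

The relevant probability is 1032/5386 = 0.191608.
Expected number = 100 × 0.191608 = 19.2.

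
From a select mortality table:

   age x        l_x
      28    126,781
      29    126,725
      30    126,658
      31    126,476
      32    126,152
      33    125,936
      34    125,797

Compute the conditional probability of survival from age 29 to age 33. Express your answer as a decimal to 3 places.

We want 4p29 = l_33/l_29.
The conditional survival probability is l_33/l_29 = 125,936/126,725 = 0.993774.

0.994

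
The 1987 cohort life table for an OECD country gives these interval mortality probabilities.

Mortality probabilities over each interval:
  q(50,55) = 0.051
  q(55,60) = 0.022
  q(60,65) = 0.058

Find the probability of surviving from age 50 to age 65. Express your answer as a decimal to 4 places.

The overall survival probability is (1 − 0.051) × (1 − 0.022) × (1 − 0.058).
= 0.949 × 0.978 × 0.942 = 0.874291.

0.8743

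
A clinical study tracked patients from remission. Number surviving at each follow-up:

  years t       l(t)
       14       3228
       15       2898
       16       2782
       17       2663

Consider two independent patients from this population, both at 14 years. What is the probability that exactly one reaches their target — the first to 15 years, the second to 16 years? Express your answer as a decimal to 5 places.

0.21215

p₁ = l(15)/l(14) = 2898/3228 = 0.897770; p₂ = l(16)/l(14) = 2782/3228 = 0.861834.
P(exactly one) = p₁(1−p₂) + (1−p₁)p₂ = 0.124041 + 0.088105 = 0.212147.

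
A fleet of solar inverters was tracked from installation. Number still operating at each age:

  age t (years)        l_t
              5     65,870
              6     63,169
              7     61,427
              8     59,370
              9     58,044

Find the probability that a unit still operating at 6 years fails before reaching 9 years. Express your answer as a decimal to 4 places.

0.0811

P(fail before 9 | operational at 6) = 1 − l_9/l_6 = 1 − 58,044/63,169 = (5,125)/63,169 = 0.081132.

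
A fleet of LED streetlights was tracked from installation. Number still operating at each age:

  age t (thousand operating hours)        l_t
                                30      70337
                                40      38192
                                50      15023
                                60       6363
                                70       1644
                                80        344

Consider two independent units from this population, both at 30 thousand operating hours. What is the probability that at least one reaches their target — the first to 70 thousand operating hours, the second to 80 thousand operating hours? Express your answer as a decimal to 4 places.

0.0281

p₁ = l_70/l_30 = 1644/70337 = 0.023373; p₂ = l_80/l_30 = 344/70337 = 0.004891.
P(at least one) = 1 − (1−p₁)(1−p₂) = 1 − 0.976627 × 0.995109 = 0.028150.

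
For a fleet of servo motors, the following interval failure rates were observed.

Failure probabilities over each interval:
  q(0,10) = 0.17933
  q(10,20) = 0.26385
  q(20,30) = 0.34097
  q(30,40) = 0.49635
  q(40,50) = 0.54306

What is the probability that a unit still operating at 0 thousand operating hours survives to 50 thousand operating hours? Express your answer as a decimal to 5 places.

0.09163

The overall survival probability is (1 − 0.17933) × (1 − 0.26385) × (1 − 0.34097) × (1 − 0.49635) × (1 − 0.54306).
= 0.82067 × 0.73615 × 0.65903 × 0.50365 × 0.45694 = 0.091628.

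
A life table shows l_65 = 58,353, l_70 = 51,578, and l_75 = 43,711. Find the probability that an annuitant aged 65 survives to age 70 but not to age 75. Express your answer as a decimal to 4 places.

We want 5|5q65 = (l_70 − l_75)/l_65.
This is the probability of reaching 70 but not 75, conditional on being alive at 65: (l_70 − l_75) / l_65.
= (51,578 − 43,711) / 58,353 = 7,867 / 58,353 = 0.134817.

0.1348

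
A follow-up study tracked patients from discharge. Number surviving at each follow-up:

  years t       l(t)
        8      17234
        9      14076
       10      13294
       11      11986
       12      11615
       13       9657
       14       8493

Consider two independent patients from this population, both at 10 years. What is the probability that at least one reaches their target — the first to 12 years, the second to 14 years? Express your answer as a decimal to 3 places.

p₁ = l(12)/l(10) = 11615/13294 = 0.873702; p₂ = l(14)/l(10) = 8493/13294 = 0.638860.
P(at least one) = 1 − (1−p₁)(1−p₂) = 1 − 0.126298 × 0.361140 = 0.954389.

0.954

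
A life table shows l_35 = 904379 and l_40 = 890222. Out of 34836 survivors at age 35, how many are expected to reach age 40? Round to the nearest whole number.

The relevant probability is 890222/904379 = 0.984346.
Expected number = 34836 × 0.984346 = 34291.

34291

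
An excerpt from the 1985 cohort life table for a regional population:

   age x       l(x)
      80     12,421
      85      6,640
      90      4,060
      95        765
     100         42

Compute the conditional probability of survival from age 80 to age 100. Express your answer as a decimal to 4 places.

The conditional survival probability is l(100)/l(80) = 42/12,421 = 0.003381.

0.0034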